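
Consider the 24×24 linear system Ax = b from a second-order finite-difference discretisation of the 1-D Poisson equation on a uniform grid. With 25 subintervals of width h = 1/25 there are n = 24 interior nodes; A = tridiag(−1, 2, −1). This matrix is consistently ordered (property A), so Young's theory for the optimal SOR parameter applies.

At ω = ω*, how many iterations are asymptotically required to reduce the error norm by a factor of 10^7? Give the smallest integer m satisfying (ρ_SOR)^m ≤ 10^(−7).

B_J for the 24×24 system has eigenvalues cos(kπ/25); ρ_J = cos(π/25) = 0.9921147.
√(1−ρ_J²) = |sin(π/25)| = 0.1253332
ω* = 2/(1+0.1253332) = 1.7772514
[ρ_SOR] ω* − 1 = 0.7772514.
7·ln10 = 16.1181; −ln(0.7772514) = 0.251991; m = ⌈16.1181/0.251991⌉ = ⌈63.963⌉ = 64.

m = 64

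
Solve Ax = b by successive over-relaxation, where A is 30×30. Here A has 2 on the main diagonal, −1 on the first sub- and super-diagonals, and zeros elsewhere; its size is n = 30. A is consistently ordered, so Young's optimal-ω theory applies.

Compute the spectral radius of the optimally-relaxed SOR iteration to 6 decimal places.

½·tridiag(1,0,1) at n=30: λ_k = cos(kπ/31); max |λ| at k=1 ⇒ ρ_J = cos(π/31) ≈ 0.994869.
√(1 − cos²(π/31)) = sin(π/31) ≈ 0.1011683.
Young: ω* = 2/(1+√(1−ρ_J²)) = 2/(1+0.1011683) = 2/1.1011683 = 1.816253.
ρ(B_{ω*}) = ω*−1 = 0.816253

ρ_SOR = 0.816253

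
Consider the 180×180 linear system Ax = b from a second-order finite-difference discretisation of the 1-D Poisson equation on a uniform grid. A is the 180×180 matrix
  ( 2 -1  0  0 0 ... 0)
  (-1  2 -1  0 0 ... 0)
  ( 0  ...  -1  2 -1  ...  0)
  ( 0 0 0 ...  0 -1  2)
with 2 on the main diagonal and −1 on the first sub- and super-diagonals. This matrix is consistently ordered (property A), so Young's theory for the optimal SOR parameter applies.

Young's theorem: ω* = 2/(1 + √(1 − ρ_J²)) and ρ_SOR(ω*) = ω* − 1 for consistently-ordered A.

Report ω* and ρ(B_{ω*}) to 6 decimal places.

B_J for the 180×180 system has eigenvalues cos(kπ/181); ρ_J = cos(π/181) = 0.999849.
root = sin(π/181) = 0.0173560  (since 1−cos² = sin²).
ω* = 2 / (1 + 0.0173560) = 2 / 1.0173560 ≈ 1.965880.
and ρ(B_{ω*}) = 1.965880 − 1 = 0.965880.

ω* = 1.965880, ρ_SOR = 0.965880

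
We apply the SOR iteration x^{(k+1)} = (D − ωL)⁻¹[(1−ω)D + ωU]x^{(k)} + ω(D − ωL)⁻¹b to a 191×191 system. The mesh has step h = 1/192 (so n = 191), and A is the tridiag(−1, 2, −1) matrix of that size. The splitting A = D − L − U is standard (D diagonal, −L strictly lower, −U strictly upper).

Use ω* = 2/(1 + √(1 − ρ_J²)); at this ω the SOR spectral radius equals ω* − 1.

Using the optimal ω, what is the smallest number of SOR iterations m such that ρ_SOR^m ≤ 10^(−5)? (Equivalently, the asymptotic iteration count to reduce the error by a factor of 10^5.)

n=191: λ(B_J) = 1 − λ(A)/2 = cos(kπ/192); k=1 gives ρ_J = 0.9998661.
root = sin(π/192) = 0.0163617  (since 1−cos² = sin²).
ω* = 2/(1 + 0.0163617) = 2/1.0163617 = 1.9678034.
and ρ(B_{ω*}) = 1.9678034 − 1 = 0.9678034.
For 5 digits: m = 5·ln10 / (−ln 0.9678034) = 11.5129/0.0327263 = 351.794; round up → m = 352.

m = 352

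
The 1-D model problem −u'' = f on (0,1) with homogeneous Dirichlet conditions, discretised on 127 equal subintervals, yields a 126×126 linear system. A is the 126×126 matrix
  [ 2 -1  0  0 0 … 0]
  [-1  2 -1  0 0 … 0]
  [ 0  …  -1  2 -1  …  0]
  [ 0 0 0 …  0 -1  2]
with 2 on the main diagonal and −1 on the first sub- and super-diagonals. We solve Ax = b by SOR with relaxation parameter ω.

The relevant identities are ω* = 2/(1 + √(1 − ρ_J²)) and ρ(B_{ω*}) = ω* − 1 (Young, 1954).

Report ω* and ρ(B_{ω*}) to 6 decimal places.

ω* = 1.951725, ρ_SOR = 0.951725

[ρ_J] n=126: ρ(B_J) = cos(π/(n+1)) = cos(π/127) = 0.999694.
root = sin(π/127) = 0.0247344  (since 1−cos² = sin²).
Then 2/(1+√(1−ρ_J²)) = 2/(1+0.0247344); ω* = 2/1.0247344 = 1.951725.
At ω = 1.951725 every |λ(B_ω)| = ω−1, so ρ_SOR = 0.951725.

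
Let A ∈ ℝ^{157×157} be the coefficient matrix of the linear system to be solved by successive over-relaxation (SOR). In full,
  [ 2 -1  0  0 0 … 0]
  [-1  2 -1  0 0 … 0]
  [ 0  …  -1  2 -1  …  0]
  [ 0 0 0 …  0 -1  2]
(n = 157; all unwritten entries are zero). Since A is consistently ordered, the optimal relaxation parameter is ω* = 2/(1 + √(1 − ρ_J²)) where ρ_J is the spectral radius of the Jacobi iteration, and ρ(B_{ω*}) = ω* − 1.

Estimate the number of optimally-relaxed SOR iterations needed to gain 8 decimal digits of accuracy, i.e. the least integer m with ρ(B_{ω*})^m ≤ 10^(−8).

n=157: λ(B_J) = 1 − λ(A)/2 = cos(kπ/158); k=1 gives ρ_J = 0.9998023.
√(1 − cos²(π/158)) = sin(π/158) ≈ 0.0198822.
So ω* = 2/1.0198822 = 1.9610108 (Young).
Hence ρ(B_{ω*}) = 1.9610108 − 1 = 0.9610108.
Need (0.9610108)^m ≤ 10^(−8): m ≥ 8·ln10/|ln 0.9610108| = 18.4207/0.0397696 = 463.185 ⇒ m = 464.

m = 464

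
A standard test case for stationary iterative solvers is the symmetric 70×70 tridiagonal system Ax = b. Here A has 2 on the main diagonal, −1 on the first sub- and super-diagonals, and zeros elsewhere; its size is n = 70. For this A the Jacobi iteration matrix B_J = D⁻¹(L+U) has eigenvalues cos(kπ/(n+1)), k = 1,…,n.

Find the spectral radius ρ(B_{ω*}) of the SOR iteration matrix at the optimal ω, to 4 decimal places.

ρ_J = max_k |cos(kπ/71)| = cos(π/71) = 0.9990
√(1 − cos²(π/71)) = sin(π/71) ≈ 0.04423.
ω* = 2/(1 + 0.04423) = 2/1.04423 = 1.9153.
ρ_SOR = ω* − 1 = 1.9153 − 1 = 0.9153.

ρ_SOR = 0.9153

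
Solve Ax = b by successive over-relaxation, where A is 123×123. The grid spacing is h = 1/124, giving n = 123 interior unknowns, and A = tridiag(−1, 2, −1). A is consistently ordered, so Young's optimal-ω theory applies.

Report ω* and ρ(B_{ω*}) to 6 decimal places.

ω* = 1.950586, ρ_SOR = 0.950586

[ρ_J] n=123: ρ(B_J) = cos(π/(n+1)) = cos(π/124) = 0.999679.
1 − cos²(π/124) = sin²(π/124) ⇒ √(1−ρ_J²) = sin(π/124) = 0.0253327.
So ω* = 2/1.0253327 = 1.950586 (Young).
Hence ρ(B_{ω*}) = 1.950586 − 1 = 0.950586.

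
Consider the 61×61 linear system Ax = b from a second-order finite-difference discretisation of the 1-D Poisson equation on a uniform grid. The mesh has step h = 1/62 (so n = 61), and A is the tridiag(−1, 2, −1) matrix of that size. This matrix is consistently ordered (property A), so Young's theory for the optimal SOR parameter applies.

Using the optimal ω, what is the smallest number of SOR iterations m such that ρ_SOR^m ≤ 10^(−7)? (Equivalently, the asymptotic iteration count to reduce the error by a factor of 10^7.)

m = 159

B_J for the 61×61 system has eigenvalues cos(kπ/62); ρ_J = cos(π/62) = 0.9987165.
1 − cos²(π/62) = sin²(π/62) ⇒ √(1−ρ_J²) = sin(π/62) = 0.0506492.
[ω*] 2 ÷ (1 + 0.0506492) = 2 ÷ 1.0506492 = 1.9035849.
ρ_SOR = ω* − 1 = 1.9035849 − 1 = 0.9035849.
For 7 digits: m = 7·ln10 / (−ln 0.9035849) = 16.1181/0.101385 = 158.979; round up → m = 159.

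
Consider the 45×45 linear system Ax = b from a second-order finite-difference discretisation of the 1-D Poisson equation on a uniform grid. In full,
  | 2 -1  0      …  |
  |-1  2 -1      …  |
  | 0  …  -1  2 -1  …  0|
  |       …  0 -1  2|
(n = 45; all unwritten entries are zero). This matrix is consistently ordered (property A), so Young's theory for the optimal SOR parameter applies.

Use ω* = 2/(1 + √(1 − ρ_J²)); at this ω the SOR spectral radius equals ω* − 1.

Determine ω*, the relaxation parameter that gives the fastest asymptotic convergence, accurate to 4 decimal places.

ω* = 1.8722

[ρ_J] n=45: ρ(B_J) = cos(π/(n+1)) = cos(π/46) = 0.9977.
√(1 − cos²(π/46)) = sin(π/46) ≈ 0.06824.
Then 2/(1+√(1−ρ_J²)) = 2/(1+0.06824); ω* = 2/1.06824 = 1.8722.
ρ(B_{ω*}) = ω*−1 = 0.8722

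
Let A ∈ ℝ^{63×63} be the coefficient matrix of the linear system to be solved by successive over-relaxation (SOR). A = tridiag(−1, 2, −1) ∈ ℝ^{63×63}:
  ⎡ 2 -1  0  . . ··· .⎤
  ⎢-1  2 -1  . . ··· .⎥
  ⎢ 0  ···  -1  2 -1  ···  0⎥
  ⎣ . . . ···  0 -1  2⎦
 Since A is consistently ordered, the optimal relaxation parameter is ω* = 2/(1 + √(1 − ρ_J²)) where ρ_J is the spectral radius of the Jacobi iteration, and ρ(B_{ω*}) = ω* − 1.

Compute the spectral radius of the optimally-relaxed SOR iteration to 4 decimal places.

B_J for the 63×63 system has eigenvalues cos(kπ/64); ρ_J = cos(π/64) = 0.9988.
√(1−ρ_J²) simplifies to sin(π/64) = 0.04907.
ω* = 2/(1 + 0.04907) = 2/1.04907 = 1.9065.
ρ(B_{ω*}) = ω*−1 = 0.9065

ρ_SOR = 0.9065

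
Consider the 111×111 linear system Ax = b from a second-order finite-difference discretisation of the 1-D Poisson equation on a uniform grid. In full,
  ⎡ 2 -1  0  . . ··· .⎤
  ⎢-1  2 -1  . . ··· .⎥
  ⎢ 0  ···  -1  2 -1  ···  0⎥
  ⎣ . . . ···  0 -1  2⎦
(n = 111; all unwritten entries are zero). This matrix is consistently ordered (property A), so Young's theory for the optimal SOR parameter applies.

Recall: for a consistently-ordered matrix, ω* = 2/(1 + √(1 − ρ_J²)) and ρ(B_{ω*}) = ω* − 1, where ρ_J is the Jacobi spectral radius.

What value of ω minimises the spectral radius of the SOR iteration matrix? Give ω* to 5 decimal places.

ω* = 1.94544

½·tridiag(1,0,1) at n=111: λ_k = cos(kπ/112); max |λ| at k=1 ⇒ ρ_J = cos(π/112) ≈ 0.99961.
√(1−ρ_J²) = |sin(π/112)| = 0.028046
ω* = 2/(1 + 0.028046) = 2/1.028046 = 1.94544.
[ρ_SOR] ω* − 1 = 0.94544.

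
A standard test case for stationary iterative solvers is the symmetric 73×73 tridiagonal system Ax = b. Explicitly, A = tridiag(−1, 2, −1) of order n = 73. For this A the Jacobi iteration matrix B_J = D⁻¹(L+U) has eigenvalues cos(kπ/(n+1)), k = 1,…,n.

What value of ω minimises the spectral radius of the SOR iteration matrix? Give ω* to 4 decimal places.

ω* = 1.9186

[ρ_J] n=73: ρ(B_J) = cos(π/(n+1)) = cos(π/74) = 0.9991.
1 − cos²(π/74) = sin²(π/74) ⇒ √(1−ρ_J²) = sin(π/74) = 0.04244.
ω* = 2/(1 + 0.04244) = 2/1.04244 = 1.9186.
ρ_SOR = ω* − 1 = 1.9186 − 1 = 0.9186.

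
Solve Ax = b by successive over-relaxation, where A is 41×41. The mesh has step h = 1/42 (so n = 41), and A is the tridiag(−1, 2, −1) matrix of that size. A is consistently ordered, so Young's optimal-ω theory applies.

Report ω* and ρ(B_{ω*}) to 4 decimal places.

ω* = 1.8609, ρ_SOR = 0.8609

With n=41, ρ(Jacobi) = cos(π/42) = 0.9972.
√(1−ρ_J²) simplifies to sin(π/42) = 0.07473.
Then 2/(1+√(1−ρ_J²)) = 2/(1+0.07473); ω* = 2/1.07473 = 1.8609.
Hence ρ(B_{ω*}) = 1.8609 − 1 = 0.8609.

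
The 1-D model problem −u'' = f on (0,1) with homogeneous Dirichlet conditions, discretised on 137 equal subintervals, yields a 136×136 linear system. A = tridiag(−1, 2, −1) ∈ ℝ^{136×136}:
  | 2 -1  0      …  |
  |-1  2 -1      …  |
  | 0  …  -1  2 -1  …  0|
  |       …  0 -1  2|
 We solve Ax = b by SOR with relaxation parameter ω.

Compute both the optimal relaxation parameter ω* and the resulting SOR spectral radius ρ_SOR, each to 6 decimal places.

ω* = 1.955169, ρ_SOR = 0.955169

B_J for the 136×136 system has eigenvalues cos(kπ/137); ρ_J = cos(π/137) = 0.999737.
1 − cos²(π/137) = sin²(π/137) ⇒ √(1−ρ_J²) = sin(π/137) = 0.0229293.
Then 2/(1+√(1−ρ_J²)) = 2/(1+0.0229293); ω* = 2/1.0229293 = 1.955169.
ρ_SOR = ω* − 1 ≈ 0.955169.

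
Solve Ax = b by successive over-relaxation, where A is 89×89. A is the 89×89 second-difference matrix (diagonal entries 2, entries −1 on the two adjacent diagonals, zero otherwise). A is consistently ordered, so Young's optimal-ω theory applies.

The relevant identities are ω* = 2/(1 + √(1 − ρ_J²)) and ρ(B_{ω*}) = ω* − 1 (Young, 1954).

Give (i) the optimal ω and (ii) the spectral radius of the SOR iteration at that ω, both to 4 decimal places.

ω* = 1.9326, ρ_SOR = 0.9326

B_J for the 89×89 system has eigenvalues cos(kπ/90); ρ_J = cos(π/90) = 0.9994.
root = sin(π/90) = 0.03490  (since 1−cos² = sin²).
ω* = 2 / (1 + 0.03490) = 2 / 1.03490 ≈ 1.9326.
ρ(B_{ω*}) = ω*−1 = 0.9326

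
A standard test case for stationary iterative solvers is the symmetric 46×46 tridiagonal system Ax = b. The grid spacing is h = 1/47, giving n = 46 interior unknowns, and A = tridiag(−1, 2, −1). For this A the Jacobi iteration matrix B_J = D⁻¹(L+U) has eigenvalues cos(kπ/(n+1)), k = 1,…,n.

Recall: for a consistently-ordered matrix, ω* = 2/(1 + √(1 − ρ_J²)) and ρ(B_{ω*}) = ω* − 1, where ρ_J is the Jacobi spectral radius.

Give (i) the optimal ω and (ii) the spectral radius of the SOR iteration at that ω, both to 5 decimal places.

[ρ_J] n=46: ρ(B_J) = cos(π/(n+1)) = cos(π/47) = 0.99777.
√(1−ρ_J²) simplifies to sin(π/47) = 0.066793.
Young: ω* = 2/(1+√(1−ρ_J²)) = 2/(1+0.066793) = 2/1.066793 = 1.87478.
[ρ_SOR] ω* − 1 = 0.87478.

ω* = 1.87478, ρ_SOR = 0.87478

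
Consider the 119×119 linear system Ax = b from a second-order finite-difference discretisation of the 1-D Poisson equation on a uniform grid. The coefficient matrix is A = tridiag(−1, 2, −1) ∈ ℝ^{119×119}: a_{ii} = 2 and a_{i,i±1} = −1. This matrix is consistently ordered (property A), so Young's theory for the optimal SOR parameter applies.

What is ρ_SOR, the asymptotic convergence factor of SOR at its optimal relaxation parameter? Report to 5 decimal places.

ρ_SOR = 0.94898

With n=119, ρ(Jacobi) = cos(π/120) = 0.99966.
√(1 − cos²(π/120)) = sin(π/120) ≈ 0.026177.
Then 2/(1+√(1−ρ_J²)) = 2/(1+0.026177); ω* = 2/1.026177 = 1.94898.
ρ(B_{ω*}) = ω*−1 = 0.94898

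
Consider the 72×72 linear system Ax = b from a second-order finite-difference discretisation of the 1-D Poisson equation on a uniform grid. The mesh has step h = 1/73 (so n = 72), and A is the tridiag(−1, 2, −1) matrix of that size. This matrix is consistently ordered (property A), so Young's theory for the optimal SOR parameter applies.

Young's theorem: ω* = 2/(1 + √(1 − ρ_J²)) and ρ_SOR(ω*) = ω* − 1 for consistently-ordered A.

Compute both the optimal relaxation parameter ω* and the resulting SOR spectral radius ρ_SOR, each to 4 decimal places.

B_J for the 72×72 system has eigenvalues cos(kπ/73); ρ_J = cos(π/73) = 0.9991.
√(1 − cos²(π/73)) = sin(π/73) ≈ 0.04302.
Young: ω* = 2/(1+√(1−ρ_J²)) = 2/(1+0.04302) = 2/1.04302 = 1.9175.
ρ(B_{ω*}) = ω*−1 = 0.9175

ω* = 1.9175, ρ_SOR = 0.9175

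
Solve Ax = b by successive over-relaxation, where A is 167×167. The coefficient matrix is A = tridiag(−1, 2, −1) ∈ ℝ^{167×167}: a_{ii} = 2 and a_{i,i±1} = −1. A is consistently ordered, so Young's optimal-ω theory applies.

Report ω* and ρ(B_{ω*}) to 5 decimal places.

With n=167, ρ(Jacobi) = cos(π/168) = 0.99983.
1 − cos²(π/168) = sin²(π/168) ⇒ √(1−ρ_J²) = sin(π/168) = 0.018699.
Young: ω* = 2/(1+√(1−ρ_J²)) = 2/(1+0.018699) = 2/1.018699 = 1.96329.
[ρ_SOR] ω* − 1 = 0.96329.

ω* = 1.96329, ρ_SOR = 0.96329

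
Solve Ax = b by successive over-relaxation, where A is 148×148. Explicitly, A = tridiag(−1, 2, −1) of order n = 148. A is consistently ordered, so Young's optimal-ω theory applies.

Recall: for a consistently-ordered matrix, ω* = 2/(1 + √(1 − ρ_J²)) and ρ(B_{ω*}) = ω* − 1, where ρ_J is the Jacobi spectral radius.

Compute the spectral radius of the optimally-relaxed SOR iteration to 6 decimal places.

ρ_SOR = 0.958705

With n=148, ρ(Jacobi) = cos(π/149) = 0.999778.
1 − cos²(π/149) = sin²(π/149) ⇒ √(1−ρ_J²) = sin(π/149) = 0.0210830.
[ω*] 2 ÷ (1 + 0.0210830) = 2 ÷ 1.0210830 = 1.958705.
Hence ρ(B_{ω*}) = 1.958705 − 1 = 0.958705.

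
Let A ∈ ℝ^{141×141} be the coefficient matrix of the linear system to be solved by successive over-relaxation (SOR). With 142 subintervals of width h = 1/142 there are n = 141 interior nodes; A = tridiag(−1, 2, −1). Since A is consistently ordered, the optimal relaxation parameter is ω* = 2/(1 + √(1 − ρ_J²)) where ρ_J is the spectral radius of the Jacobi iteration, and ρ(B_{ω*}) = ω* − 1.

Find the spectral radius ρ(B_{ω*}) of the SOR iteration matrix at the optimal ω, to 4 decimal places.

ρ_SOR = 0.9567

With n=141, ρ(Jacobi) = cos(π/142) = 0.9998.
√(1−ρ_J²) = |sin(π/142)| = 0.02212
[ω*] 2 ÷ (1 + 0.02212) = 2 ÷ 1.02212 = 1.9567.
[ρ_SOR] ω* − 1 = 0.9567.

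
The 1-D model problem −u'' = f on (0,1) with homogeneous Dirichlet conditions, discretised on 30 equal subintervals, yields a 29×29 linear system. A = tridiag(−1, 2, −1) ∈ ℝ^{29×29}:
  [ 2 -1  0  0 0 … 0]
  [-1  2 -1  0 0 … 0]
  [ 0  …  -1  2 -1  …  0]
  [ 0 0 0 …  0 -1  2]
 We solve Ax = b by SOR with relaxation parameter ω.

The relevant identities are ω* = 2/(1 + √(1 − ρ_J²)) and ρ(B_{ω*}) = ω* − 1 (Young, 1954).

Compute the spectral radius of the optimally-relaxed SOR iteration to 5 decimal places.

ρ_SOR = 0.81073

ρ_J = max_k |cos(kπ/30)| = cos(π/30) = 0.99452
root = sin(π/30) = 0.104528  (since 1−cos² = sin²).
ω* = 2/(1+0.104528) = 1.81073
ρ(B_{ω*}) = ω*−1 = 0.81073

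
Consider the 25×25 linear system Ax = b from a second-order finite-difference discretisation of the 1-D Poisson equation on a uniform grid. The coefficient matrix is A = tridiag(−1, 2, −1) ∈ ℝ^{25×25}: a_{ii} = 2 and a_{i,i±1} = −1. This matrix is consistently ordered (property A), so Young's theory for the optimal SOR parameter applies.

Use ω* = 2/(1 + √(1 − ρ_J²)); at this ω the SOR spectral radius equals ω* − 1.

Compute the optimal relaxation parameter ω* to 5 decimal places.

ω* = 1.78486

ρ_J = max_k |cos(kπ/26)| = cos(π/26) = 0.99271
root = sin(π/26) = 0.120537  (since 1−cos² = sin²).
ω* = 2/(1+0.120537) = 1.78486
Hence ρ(B_{ω*}) = 1.78486 − 1 = 0.78486.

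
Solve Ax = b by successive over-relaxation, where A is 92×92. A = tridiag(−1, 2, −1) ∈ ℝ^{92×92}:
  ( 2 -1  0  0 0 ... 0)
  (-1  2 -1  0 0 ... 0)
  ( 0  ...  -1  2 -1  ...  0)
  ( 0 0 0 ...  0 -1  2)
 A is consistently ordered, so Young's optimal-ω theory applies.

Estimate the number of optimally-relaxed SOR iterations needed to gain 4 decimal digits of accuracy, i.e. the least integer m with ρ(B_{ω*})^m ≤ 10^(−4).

B_J for the 92×92 system has eigenvalues cos(kπ/93); ρ_J = cos(π/93) = 0.9994295.
√(1 − cos²(π/93)) = sin(π/93) ≈ 0.0337741.
ω* = 2 / (1 + 0.0337741) = 2 / 1.0337741 ≈ 1.9346586.
[ρ_SOR] ω* − 1 = 0.9346586.
For 4 digits: m = 4·ln10 / (−ln 0.9346586) = 9.21034/0.067574 = 136.300; round up → m = 137.

m = 137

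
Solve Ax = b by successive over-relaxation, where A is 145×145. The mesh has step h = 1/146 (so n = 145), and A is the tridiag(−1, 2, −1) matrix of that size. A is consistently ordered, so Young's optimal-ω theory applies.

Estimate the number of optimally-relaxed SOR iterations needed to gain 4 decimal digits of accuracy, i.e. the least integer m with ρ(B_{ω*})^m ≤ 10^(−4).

ρ_J = max_k |cos(kπ/146)| = cos(π/146) = 0.9997685
1 − cos²(π/146) = sin²(π/146) ⇒ √(1−ρ_J²) = sin(π/146) = 0.0215161.
Young: ω* = 2/(1+√(1−ρ_J²)) = 2/(1+0.0215161) = 2/1.0215161 = 1.9578742.
and ρ(B_{ω*}) = 1.9578742 − 1 = 0.9578742.
(0.9578742)^m ≤ 10^{−4}  ⇒  m·ln(0.9578742) ≤ −4·ln10  ⇒  m ≥ 214.001  ⇒  m = 215

m = 215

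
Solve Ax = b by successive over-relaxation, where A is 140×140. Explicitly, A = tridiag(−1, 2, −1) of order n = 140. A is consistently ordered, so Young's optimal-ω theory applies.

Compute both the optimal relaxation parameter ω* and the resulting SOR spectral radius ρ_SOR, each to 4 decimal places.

ω* = 1.9564, ρ_SOR = 0.9564

ρ_J = max_k |cos(kπ/141)| = cos(π/141) = 0.9998
√(1 − cos²(π/141)) = sin(π/141) ≈ 0.02228.
[ω*] 2 ÷ (1 + 0.02228) = 2 ÷ 1.02228 = 1.9564.
[ρ_SOR] ω* − 1 = 0.9564.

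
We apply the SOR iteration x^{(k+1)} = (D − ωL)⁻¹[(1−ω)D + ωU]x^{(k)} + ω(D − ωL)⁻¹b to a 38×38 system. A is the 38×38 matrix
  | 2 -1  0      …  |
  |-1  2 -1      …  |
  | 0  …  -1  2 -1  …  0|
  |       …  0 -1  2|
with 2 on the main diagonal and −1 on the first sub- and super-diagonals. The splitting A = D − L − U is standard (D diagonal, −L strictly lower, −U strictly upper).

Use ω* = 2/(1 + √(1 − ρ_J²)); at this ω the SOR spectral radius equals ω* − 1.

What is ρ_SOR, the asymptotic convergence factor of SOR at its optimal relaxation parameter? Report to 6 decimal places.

spectrum of D⁻¹(L+U) = {cos(kπ/39) : 1≤k≤38}; ρ_J = cos(π/39) = 0.996757.
√(1 − cos²(π/39)) = sin(π/39) ≈ 0.0804666.
ω* = 2/(1+0.0804666) = 1.851052
At ω = 1.851052 every |λ(B_ω)| = ω−1, so ρ_SOR = 0.851052.

ρ_SOR = 0.851052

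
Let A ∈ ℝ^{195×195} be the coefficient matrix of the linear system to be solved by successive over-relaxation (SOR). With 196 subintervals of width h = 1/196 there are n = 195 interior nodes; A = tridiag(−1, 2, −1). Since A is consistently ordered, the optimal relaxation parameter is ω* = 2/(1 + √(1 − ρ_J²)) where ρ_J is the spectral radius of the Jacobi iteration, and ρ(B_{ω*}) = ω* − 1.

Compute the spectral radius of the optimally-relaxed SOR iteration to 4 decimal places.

ρ_SOR = 0.9684

B_J for the 195×195 system has eigenvalues cos(kπ/196); ρ_J = cos(π/196) = 0.9999.
root = sin(π/196) = 0.01603  (since 1−cos² = sin²).
[ω*] 2 ÷ (1 + 0.01603) = 2 ÷ 1.01603 = 1.9684.
ρ_SOR = ω* − 1 ≈ 0.9684.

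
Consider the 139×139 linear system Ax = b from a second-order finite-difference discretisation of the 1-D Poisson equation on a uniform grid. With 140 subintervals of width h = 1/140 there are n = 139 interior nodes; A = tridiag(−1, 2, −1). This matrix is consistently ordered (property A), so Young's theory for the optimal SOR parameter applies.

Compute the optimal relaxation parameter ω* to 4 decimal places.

B_J for the 139×139 system has eigenvalues cos(kπ/140); ρ_J = cos(π/140) = 0.9997.
root = sin(π/140) = 0.02244  (since 1−cos² = sin²).
[ω*] 2 ÷ (1 + 0.02244) = 2 ÷ 1.02244 = 1.9561.
[ρ_SOR] ω* − 1 = 0.9561.

ω* = 1.9561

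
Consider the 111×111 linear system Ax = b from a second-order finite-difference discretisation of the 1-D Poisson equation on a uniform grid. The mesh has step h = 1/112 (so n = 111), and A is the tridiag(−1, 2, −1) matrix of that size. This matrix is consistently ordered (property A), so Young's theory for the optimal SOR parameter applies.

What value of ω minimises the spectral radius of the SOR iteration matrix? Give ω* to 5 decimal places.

ω* = 1.94544

With n=111, ρ(Jacobi) = cos(π/112) = 0.99961.
root = sin(π/112) = 0.028046  (since 1−cos² = sin²).
Then 2/(1+√(1−ρ_J²)) = 2/(1+0.028046); ω* = 2/1.028046 = 1.94544.
ρ_SOR = ω* − 1 ≈ 0.94544.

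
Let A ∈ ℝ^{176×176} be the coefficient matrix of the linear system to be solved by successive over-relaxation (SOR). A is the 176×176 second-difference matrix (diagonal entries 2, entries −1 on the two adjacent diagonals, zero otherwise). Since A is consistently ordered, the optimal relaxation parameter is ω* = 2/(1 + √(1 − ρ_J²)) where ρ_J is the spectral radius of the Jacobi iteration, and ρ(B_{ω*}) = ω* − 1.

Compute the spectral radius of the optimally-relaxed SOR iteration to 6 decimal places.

ρ_SOR = 0.965123

n=176: λ(B_J) = 1 − λ(A)/2 = cos(kπ/177); k=1 gives ρ_J = 0.999842.
√(1−ρ_J²) simplifies to sin(π/177) = 0.0177482.
Young: ω* = 2/(1+√(1−ρ_J²)) = 2/(1+0.0177482) = 2/1.0177482 = 1.965123.
and ρ(B_{ω*}) = 1.965123 − 1 = 0.965123.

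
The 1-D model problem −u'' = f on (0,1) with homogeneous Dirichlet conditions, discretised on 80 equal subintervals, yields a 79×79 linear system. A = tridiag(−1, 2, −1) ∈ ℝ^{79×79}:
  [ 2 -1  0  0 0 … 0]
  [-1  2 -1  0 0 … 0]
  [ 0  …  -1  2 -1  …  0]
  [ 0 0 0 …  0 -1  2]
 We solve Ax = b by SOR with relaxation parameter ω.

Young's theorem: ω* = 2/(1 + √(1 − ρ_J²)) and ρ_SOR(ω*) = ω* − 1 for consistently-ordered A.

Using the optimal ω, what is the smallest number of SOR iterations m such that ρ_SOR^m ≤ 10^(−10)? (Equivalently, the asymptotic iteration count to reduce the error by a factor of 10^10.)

spectrum of D⁻¹(L+U) = {cos(kπ/80) : 1≤k≤79}; ρ_J = cos(π/80) = 0.9992290.
1 − cos²(π/80) = sin²(π/80) ⇒ √(1−ρ_J²) = sin(π/80) = 0.0392598.
So ω* = 2/1.0392598 = 1.9244466 (Young).
At ω = 1.9244466 every |λ(B_ω)| = ω−1, so ρ_SOR = 0.9244466.
ρ_SOR^m ≤ 10^(−10) ⇔ m ≥ 10·ln10/(−ln 0.9244466) = 23.0259/0.07856 = 293.100; m = ⌈293.100⌉ = 294.

m = 294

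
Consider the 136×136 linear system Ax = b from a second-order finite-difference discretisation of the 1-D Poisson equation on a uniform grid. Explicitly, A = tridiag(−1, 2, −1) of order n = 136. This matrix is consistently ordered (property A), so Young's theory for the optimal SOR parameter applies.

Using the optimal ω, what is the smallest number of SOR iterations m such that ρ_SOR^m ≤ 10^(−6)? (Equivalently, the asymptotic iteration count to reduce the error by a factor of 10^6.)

spectrum of D⁻¹(L+U) = {cos(kπ/137) : 1≤k≤136}; ρ_J = cos(π/137) = 0.9997371.
1 − cos²(π/137) = sin²(π/137) ⇒ √(1−ρ_J²) = sin(π/137) = 0.0229293.
Young: ω* = 2/(1+√(1−ρ_J²)) = 2/(1+0.0229293) = 2/1.0229293 = 1.9551693.
and ρ(B_{ω*}) = 1.9551693 − 1 = 0.9551693.
(0.9551693)^m ≤ 10^{−6}  ⇒  m·ln(0.9551693) ≤ −6·ln10  ⇒  m ≥ 301.210  ⇒  m = 302

m = 302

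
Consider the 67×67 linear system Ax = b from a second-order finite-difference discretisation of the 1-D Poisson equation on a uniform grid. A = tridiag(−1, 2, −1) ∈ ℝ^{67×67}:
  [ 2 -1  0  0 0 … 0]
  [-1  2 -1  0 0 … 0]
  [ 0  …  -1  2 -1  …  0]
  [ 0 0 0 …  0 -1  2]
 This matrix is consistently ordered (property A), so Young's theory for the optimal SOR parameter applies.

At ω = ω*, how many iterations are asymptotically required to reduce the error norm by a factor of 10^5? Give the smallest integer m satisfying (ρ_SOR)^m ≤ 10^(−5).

m = 125

½·tridiag(1,0,1) at n=67: λ_k = cos(kπ/68); max |λ| at k=1 ⇒ ρ_J = cos(π/68) ≈ 0.9989330.
1 − cos²(π/68) = sin²(π/68) ⇒ √(1−ρ_J²) = sin(π/68) = 0.0461835.
Then 2/(1+√(1−ρ_J²)) = 2/(1+0.0461835); ω* = 2/1.0461835 = 1.9117105.
At ω = 1.9117105 every |λ(B_ω)| = ω−1, so ρ_SOR = 0.9117105.
Need (0.9117105)^m ≤ 10^(−5): m ≥ 5·ln10/|ln 0.9117105| = 11.5129/0.0924328 = 124.554 ⇒ m = 125.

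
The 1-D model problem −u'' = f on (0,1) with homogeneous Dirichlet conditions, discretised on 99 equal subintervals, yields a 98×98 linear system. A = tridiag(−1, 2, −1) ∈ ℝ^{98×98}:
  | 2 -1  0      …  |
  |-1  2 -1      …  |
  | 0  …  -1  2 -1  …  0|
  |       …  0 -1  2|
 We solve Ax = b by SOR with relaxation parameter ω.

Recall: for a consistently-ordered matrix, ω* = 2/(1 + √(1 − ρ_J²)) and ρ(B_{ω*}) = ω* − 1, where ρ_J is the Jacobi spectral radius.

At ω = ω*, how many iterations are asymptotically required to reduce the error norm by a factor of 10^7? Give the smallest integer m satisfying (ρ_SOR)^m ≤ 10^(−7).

spectrum of D⁻¹(L+U) = {cos(kπ/99) : 1≤k≤98}; ρ_J = cos(π/99) = 0.9994965.
√(1−ρ_J²) = |sin(π/99)| = 0.0317279
Young: ω* = 2/(1+√(1−ρ_J²)) = 2/(1+0.0317279) = 2/1.0317279 = 1.9384956.
[ρ_SOR] ω* − 1 = 0.9384956.
Need (0.9384956)^m ≤ 10^(−7): m ≥ 7·ln10/|ln 0.9384956| = 16.1181/0.0634771 = 253.920 ⇒ m = 254.

m = 254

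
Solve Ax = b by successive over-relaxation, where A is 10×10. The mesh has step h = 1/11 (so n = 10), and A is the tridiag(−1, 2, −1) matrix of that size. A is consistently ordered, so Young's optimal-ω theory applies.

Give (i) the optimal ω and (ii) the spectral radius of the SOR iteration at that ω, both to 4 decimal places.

With n=10, ρ(Jacobi) = cos(π/11) = 0.9595.
√(1−ρ_J²) = |sin(π/11)| = 0.28173
Young: ω* = 2/(1+√(1−ρ_J²)) = 2/(1+0.28173) = 2/1.28173 = 1.5604.
ρ_SOR = ω* − 1 ≈ 0.5604.

ω* = 1.5604, ρ_SOR = 0.5604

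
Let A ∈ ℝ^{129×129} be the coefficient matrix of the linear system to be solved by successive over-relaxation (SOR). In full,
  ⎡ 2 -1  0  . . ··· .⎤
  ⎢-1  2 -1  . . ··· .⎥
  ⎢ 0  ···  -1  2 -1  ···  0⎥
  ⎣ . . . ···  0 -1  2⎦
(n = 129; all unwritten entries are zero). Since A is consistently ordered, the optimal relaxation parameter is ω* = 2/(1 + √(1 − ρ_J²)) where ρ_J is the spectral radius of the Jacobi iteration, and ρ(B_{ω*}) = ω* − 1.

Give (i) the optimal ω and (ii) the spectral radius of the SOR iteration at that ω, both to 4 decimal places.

ω* = 1.9528, ρ_SOR = 0.9528

[ρ_J] n=129: ρ(B_J) = cos(π/(n+1)) = cos(π/130) = 0.9997.
√(1−ρ_J²) = |sin(π/130)| = 0.02416
[ω*] 2 ÷ (1 + 0.02416) = 2 ÷ 1.02416 = 1.9528.
Hence ρ(B_{ω*}) = 1.9528 − 1 = 0.9528.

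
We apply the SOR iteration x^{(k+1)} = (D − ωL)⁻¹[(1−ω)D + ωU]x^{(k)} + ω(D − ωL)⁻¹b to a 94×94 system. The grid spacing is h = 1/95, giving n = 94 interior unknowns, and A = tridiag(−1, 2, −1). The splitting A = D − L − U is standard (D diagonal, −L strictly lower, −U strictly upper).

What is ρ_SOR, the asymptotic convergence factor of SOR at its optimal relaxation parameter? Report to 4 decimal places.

ρ_SOR = 0.9360

n=94: λ(B_J) = 1 − λ(A)/2 = cos(kπ/95); k=1 gives ρ_J = 0.9995.
1 − cos²(π/95) = sin²(π/95) ⇒ √(1−ρ_J²) = sin(π/95) = 0.03306.
ω* = 2 / (1 + 0.03306) = 2 / 1.03306 ≈ 1.9360.
ρ(B_{ω*}) = ω*−1 = 0.9360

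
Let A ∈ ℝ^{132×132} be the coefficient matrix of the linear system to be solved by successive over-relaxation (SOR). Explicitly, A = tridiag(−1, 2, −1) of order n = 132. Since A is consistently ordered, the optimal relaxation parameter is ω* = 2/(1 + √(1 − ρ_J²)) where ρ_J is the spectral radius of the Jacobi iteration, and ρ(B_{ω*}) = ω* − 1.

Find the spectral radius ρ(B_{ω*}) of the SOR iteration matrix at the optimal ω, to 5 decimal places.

ρ_SOR = 0.95385

½·tridiag(1,0,1) at n=132: λ_k = cos(kπ/133); max |λ| at k=1 ⇒ ρ_J = cos(π/133) ≈ 0.99972.
root = sin(π/133) = 0.023619  (since 1−cos² = sin²).
ω* = 2 / (1 + 0.023619) = 2 / 1.023619 ≈ 1.95385.
Hence ρ(B_{ω*}) = 1.95385 − 1 = 0.95385.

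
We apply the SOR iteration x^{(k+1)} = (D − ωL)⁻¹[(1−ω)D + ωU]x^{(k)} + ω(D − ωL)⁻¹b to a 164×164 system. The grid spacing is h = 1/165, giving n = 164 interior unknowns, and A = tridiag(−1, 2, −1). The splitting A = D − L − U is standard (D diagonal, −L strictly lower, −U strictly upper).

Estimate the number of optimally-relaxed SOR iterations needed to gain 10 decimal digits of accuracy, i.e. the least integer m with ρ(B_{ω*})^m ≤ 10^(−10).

ρ_J = max_k |cos(kπ/165)| = cos(π/165) = 0.9998187
√(1 − cos²(π/165)) = sin(π/165) ≈ 0.0190388.
ω* = 2/(1+0.0190388) = 1.9626338
ρ_SOR = ω* − 1 = 1.9626338 − 1 = 0.9626338.
m ≥ 10·ln10 / (−ln 0.9626338) = 604.637; smallest integer m = 605.

m = 605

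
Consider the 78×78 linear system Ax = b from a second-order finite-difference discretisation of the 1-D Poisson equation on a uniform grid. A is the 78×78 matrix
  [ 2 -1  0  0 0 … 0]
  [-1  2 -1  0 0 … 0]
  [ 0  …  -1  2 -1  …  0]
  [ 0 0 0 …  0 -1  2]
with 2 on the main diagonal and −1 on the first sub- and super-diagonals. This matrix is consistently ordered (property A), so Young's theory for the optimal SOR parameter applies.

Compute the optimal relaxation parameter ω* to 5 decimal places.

½·tridiag(1,0,1) at n=78: λ_k = cos(kπ/79); max |λ| at k=1 ⇒ ρ_J = cos(π/79) ≈ 0.99921.
√(1−ρ_J²) simplifies to sin(π/79) = 0.039757.
Young: ω* = 2/(1+√(1−ρ_J²)) = 2/(1+0.039757) = 2/1.039757 = 1.92353.
ρ(B_{ω*}) = ω*−1 = 0.92353

ω* = 1.92353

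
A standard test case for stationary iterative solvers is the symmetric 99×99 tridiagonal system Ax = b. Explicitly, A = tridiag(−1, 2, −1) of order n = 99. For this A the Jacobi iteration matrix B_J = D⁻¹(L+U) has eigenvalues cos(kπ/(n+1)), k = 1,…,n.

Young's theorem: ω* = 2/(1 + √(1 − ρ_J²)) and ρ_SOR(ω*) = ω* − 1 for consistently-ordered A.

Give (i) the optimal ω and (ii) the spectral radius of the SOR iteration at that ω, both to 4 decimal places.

ρ_J = max_k |cos(kπ/100)| = cos(π/100) = 0.9995
root = sin(π/100) = 0.03141  (since 1−cos² = sin²).
[ω*] 2 ÷ (1 + 0.03141) = 2 ÷ 1.03141 = 1.9391.
Hence ρ(B_{ω*}) = 1.9391 − 1 = 0.9391.

ω* = 1.9391, ρ_SOR = 0.9391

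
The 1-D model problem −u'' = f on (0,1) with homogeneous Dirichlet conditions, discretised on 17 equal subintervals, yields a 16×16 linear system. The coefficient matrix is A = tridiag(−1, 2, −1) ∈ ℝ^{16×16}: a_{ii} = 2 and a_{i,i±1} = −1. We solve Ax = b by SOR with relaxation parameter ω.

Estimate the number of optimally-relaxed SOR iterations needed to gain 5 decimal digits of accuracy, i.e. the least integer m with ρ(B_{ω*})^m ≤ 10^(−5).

m = 31

½·tridiag(1,0,1) at n=16: λ_k = cos(kπ/17); max |λ| at k=1 ⇒ ρ_J = cos(π/17) ≈ 0.9829731.
√(1−ρ_J²) = |sin(π/17)| = 0.1837495
So ω* = 2/1.1837495 = 1.6895466 (Young).
[ρ_SOR] ω* − 1 = 0.6895466.
m ≥ 5·ln10 / (−ln 0.6895466) = 30.972; smallest integer m = 31.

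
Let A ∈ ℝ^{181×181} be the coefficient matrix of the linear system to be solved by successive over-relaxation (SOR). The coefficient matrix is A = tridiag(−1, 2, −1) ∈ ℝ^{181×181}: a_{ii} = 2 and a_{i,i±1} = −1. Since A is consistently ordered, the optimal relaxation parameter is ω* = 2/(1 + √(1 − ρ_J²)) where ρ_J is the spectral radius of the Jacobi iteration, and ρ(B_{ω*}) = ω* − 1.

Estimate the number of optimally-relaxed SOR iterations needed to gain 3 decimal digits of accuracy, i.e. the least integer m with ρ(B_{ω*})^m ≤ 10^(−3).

m = 201

With n=181, ρ(Jacobi) = cos(π/182) = 0.9998510.
1 − cos²(π/182) = sin²(π/182) ⇒ √(1−ρ_J²) = sin(π/182) = 0.0172606.
ω* = 2/(1 + 0.0172606) = 2/1.0172606 = 1.9660645.
and ρ(B_{ω*}) = 1.9660645 − 1 = 0.9660645.
3·ln10 = 6.90776; −ln(0.9660645) = 0.0345247; m = ⌈6.90776/0.0345247⌉ = ⌈200.082⌉ = 201.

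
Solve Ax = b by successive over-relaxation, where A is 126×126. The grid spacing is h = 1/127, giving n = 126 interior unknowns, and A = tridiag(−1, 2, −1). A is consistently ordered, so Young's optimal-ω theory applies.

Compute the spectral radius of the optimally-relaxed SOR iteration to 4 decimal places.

ρ_SOR = 0.9517

½·tridiag(1,0,1) at n=126: λ_k = cos(kπ/127); max |λ| at k=1 ⇒ ρ_J = cos(π/127) ≈ 0.9997.
√(1 − cos²(π/127)) = sin(π/127) ≈ 0.02473.
ω* = 2/(1+0.02473) = 1.9517
ρ_SOR = ω* − 1 = 1.9517 − 1 = 0.9517.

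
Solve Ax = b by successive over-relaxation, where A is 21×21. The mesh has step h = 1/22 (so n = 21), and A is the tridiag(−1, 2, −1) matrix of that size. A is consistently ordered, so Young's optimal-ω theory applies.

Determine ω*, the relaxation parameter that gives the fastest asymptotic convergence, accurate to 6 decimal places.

ρ_J = max_k |cos(kπ/22)| = cos(π/22) = 0.989821
1 − cos²(π/22) = sin²(π/22) ⇒ √(1−ρ_J²) = sin(π/22) = 0.1423148.
Young: ω* = 2/(1+√(1−ρ_J²)) = 2/(1+0.1423148) = 2/1.1423148 = 1.750831.
At ω = 1.750831 every |λ(B_ω)| = ω−1, so ρ_SOR = 0.750831.

ω* = 1.750831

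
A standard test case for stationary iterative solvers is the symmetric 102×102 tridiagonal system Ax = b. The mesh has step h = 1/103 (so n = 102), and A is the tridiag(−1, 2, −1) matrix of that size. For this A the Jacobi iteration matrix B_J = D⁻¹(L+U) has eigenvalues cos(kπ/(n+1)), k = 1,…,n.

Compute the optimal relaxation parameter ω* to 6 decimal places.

n=102: λ(B_J) = 1 − λ(A)/2 = cos(kπ/103); k=1 gives ρ_J = 0.999535.
√(1−ρ_J²) simplifies to sin(π/103) = 0.0304962.
So ω* = 2/1.0304962 = 1.940813 (Young).
ρ_SOR = ω* − 1 = 1.940813 − 1 = 0.940813.

ω* = 1.940813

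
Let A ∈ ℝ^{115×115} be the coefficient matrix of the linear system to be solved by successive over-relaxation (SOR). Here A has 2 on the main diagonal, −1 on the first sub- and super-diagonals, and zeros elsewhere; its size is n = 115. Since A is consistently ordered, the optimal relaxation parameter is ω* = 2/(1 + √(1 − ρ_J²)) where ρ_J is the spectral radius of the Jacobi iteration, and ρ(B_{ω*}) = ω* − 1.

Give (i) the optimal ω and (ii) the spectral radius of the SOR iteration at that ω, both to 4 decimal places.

ω* = 1.9473, ρ_SOR = 0.9473

B_J for the 115×115 system has eigenvalues cos(kπ/116); ρ_J = cos(π/116) = 0.9996.
√(1−ρ_J²) simplifies to sin(π/116) = 0.02708.
ω* = 2 / (1 + 0.02708) = 2 / 1.02708 ≈ 1.9473.
[ρ_SOR] ω* − 1 = 0.9473.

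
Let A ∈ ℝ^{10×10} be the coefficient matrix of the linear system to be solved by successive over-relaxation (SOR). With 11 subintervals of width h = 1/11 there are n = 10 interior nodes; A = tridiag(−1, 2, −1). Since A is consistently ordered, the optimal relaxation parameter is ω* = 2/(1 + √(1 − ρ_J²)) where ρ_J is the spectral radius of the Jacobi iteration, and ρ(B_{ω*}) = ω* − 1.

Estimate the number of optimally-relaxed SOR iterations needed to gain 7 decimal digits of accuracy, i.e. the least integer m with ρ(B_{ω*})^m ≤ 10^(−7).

B_J for the 10×10 system has eigenvalues cos(kπ/11); ρ_J = cos(π/11) = 0.9594930.
√(1−ρ_J²) simplifies to sin(π/11) = 0.2817326.
[ω*] 2 ÷ (1 + 0.2817326) = 2 ÷ 1.2817326 = 1.5603879.
At ω = 1.5603879 every |λ(B_ω)| = ω−1, so ρ_SOR = 0.5603879.
7·ln10 = 16.1181; −ln(0.5603879) = 0.579126; m = ⌈16.1181/0.579126⌉ = ⌈27.832⌉ = 28.

m = 28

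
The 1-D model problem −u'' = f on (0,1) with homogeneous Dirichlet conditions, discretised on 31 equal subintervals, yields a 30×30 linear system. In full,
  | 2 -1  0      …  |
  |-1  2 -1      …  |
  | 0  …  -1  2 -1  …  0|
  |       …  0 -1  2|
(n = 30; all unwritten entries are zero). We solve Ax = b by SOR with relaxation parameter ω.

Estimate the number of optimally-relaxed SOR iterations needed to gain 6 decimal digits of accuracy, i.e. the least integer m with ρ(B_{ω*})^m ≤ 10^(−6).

n=30: λ(B_J) = 1 − λ(A)/2 = cos(kπ/31); k=1 gives ρ_J = 0.9948693.
1 − cos²(π/31) = sin²(π/31) ⇒ √(1−ρ_J²) = sin(π/31) = 0.1011683.
So ω* = 2/1.1011683 = 1.8162528 (Young).
ρ(B_{ω*}) = ω*−1 = 0.8162528
Need (0.8162528)^m ≤ 10^(−6): m ≥ 6·ln10/|ln 0.8162528| = 13.8155/0.203031 = 68.046 ⇒ m = 69.

m = 69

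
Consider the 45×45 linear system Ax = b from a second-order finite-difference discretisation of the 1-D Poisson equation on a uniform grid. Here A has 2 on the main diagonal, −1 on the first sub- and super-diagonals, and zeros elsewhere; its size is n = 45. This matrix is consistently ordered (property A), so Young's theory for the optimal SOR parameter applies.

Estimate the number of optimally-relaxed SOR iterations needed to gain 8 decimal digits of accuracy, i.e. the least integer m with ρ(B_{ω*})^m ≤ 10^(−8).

m = 135

½·tridiag(1,0,1) at n=45: λ_k = cos(kπ/46); max |λ| at k=1 ⇒ ρ_J = cos(π/46) ≈ 0.9976688.
√(1−ρ_J²) simplifies to sin(π/46) = 0.0682424.
So ω* = 2/1.0682424 = 1.8722342 (Young).
[ρ_SOR] ω* − 1 = 0.8722342.
Need (0.8722342)^m ≤ 10^(−8): m ≥ 8·ln10/|ln 0.8722342| = 18.4207/0.136697 = 134.756 ⇒ m = 135.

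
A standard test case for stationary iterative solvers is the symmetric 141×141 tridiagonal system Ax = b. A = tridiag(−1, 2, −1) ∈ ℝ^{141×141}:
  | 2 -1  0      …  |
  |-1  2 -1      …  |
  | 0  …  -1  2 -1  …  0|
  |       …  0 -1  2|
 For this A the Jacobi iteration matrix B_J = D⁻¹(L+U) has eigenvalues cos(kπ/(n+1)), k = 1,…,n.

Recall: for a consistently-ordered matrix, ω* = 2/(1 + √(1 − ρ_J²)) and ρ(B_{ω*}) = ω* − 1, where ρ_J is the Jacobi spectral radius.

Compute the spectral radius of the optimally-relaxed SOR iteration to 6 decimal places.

ρ_SOR = 0.956713

[ρ_J] n=141: ρ(B_J) = cos(π/(n+1)) = cos(π/142) = 0.999755.
√(1 − cos²(π/142)) = sin(π/142) ≈ 0.0221221.
ω* = 2 / (1 + 0.0221221) = 2 / 1.0221221 ≈ 1.956713.
and ρ(B_{ω*}) = 1.956713 − 1 = 0.956713.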